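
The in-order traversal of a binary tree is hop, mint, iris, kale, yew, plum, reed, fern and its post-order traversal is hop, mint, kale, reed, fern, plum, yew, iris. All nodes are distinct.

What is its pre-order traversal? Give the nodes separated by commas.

The last element of post-order is the root; it splits in-order into left and right subtrees.
Root iris: left subtree has 2 nodes {hop, mint}, right has 5 {kale, yew, plum, reed, fern}.
  Root mint: left subtree has 1 node {hop}, right has 0 { }.
  Root yew: left subtree has 1 node {kale}, right has 3 {plum, reed, fern}.
    Root plum: left subtree has 0 nodes { }, right has 2 {reed, fern}.
      Root fern: left subtree has 1 node {reed}, right has 0 { }.

iris, mint, hop, yew, kale, plum, fern, reed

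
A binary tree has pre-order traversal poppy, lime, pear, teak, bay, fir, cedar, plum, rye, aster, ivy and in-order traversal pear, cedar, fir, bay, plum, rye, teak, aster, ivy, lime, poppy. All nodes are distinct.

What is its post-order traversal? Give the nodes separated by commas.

cedar, fir, rye, plum, bay, ivy, aster, teak, pear, lime, poppy

The first element of pre-order is the root; it splits in-order into left and right subtrees.
Root poppy: left subtree has 10 nodes {pear, cedar, fir, bay, plum, rye, teak, aster, ivy, lime}, right has 0 { }.
  Root lime: left subtree has 9 nodes {pear, cedar, fir, bay, plum, rye, teak, aster, ivy}, right has 0 { }.
    Root pear: left subtree has 0 nodes { }, right has 8 {cedar, fir, bay, plum, rye, teak, aster, ivy}.
      Root teak: left subtree has 5 nodes {cedar, fir, bay, plum, rye}, right has 2 {aster, ivy}.
        Root bay: left subtree has 2 nodes {cedar, fir}, right has 2 {plum, rye}.
          Root fir: left subtree has 1 node {cedar}, right has 0 { }.
          Root plum: left subtree has 0 nodes { }, right has 1 {rye}.
        Root aster: left subtree has 0 nodes { }, right has 1 {ivy}.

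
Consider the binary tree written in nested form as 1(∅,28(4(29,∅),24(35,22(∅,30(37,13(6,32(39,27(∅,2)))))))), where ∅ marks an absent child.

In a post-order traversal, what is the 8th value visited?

27

Post-order visits the left subtree, then the right subtree, then the node.
At 1: no left child.
At 1: go right to 28.
  At 28: go left to 4.
    At 4: go left to 29.
      29 is a leaf — visit 29.
    At 4: no right child.
    Visit 4.
  At 28: go right to 24.
    At 24: go left to 35.
      35 is a leaf — visit 35.
    At 24: go right to 22.
      At 22: no left child.
      At 22: go right to 30.
        At 30: go left to 37.
          37 is a leaf — visit 37.
        At 30: go right to 13.
          At 13: go left to 6.
            6 is a leaf — visit 6.
          At 13: go right to 32.
            At 32: go left to 39.
              39 is a leaf — visit 39.
            At 32: go right to 27.
              At 27: no left child.
              At 27: go right to 2.
                2 is a leaf — visit 2.
              Visit 27.
            Visit 32.
          Visit 13.
        Visit 30.
      Visit 22.
    Visit 24.
  Visit 28.
Visit 1.
Full post-order sequence: 29, 4, 35, 37, 6, 39, 2, 27, 32, 13, 30, 22, 24, 28, 1.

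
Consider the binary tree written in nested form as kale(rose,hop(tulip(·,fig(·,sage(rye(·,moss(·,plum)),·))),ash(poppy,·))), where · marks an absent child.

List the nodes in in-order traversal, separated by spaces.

rose kale tulip fig rye moss plum sage hop poppy ash

In-order visits the left subtree, then the node, then the right subtree.
At kale: go left to rose.
  rose is a leaf — visit rose.
Visit kale.
At kale: go right to hop.
  At hop: go left to tulip.
    At tulip: no left child.
    Visit tulip.
    At tulip: go right to fig.
      At fig: no left child.
      Visit fig.
      At fig: go right to sage.
        At sage: go left to rye.
          At rye: no left child.
          Visit rye.
          At rye: go right to moss.
            At moss: no left child.
            Visit moss.
            At moss: go right to plum.
              plum is a leaf — visit plum.
        Visit sage.
        At sage: no right child.
  Visit hop.
  At hop: go right to ash.
    At ash: go left to poppy.
      poppy is a leaf — visit poppy.
    Visit ash.
    At ash: no right child.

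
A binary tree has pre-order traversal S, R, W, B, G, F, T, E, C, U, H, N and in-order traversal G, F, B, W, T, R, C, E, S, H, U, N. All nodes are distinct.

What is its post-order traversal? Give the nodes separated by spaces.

The first element of pre-order is the root; it splits in-order into left and right subtrees.
Root S: left subtree has 8 nodes {G, F, B, W, T, R, C, E}, right has 3 {H, U, N}.
  Root R: left subtree has 5 nodes {G, F, B, W, T}, right has 2 {C, E}.
    Root W: left subtree has 3 nodes {G, F, B}, right has 1 {T}.
      Root B: left subtree has 2 nodes {G, F}, right has 0 { }.
        Root G: left subtree has 0 nodes { }, right has 1 {F}.
    Root E: left subtree has 1 node {C}, right has 0 { }.
  Root U: left subtree has 1 node {H}, right has 1 {N}.

F G B T W C E R H N U S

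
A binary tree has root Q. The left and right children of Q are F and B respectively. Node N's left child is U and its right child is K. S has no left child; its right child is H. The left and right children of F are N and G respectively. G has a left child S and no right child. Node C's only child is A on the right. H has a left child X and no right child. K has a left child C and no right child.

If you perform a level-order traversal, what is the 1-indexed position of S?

Level-order visits nodes level by level from the root, left to right within each level.
Level 0: Q
Level 1: F, B
Level 2: N, G
Level 3: U, K, S
Level 4: C, H
Level 5: A, X
Full level-order sequence: Q, F, B, N, G, U, K, S, C, H, A, X.

8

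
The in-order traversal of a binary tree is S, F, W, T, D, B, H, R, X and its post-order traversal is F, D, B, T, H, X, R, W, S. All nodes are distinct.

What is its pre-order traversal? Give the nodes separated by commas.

The last element of post-order is the root; it splits in-order into left and right subtrees.
Root S: left subtree has 0 nodes { }, right has 8 {F, W, T, D, B, H, R, X}.
  Root W: left subtree has 1 node {F}, right has 6 {T, D, B, H, R, X}.
    Root R: left subtree has 4 nodes {T, D, B, H}, right has 1 {X}.
      Root H: left subtree has 3 nodes {T, D, B}, right has 0 { }.
        Root T: left subtree has 0 nodes { }, right has 2 {D, B}.
          Root B: left subtree has 1 node {D}, right has 0 { }.

S, W, F, R, H, T, B, D, X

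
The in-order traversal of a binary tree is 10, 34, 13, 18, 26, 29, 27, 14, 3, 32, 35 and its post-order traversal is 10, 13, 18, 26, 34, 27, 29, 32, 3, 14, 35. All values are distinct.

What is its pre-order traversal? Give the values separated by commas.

The last element of post-order is the root; it splits in-order into left and right subtrees.
Root 35: left subtree has 10 nodes {10, 34, 13, 18, 26, 29, 27, 14, 3, 32}, right has 0 { }.
  Root 14: left subtree has 7 nodes {10, 34, 13, 18, 26, 29, 27}, right has 2 {3, 32}.
    Root 29: left subtree has 5 nodes {10, 34, 13, 18, 26}, right has 1 {27}.
      Root 34: left subtree has 1 node {10}, right has 3 {13, 18, 26}.
        Root 26: left subtree has 2 nodes {13, 18}, right has 0 { }.
          Root 18: left subtree has 1 node {13}, right has 0 { }.
    Root 3: left subtree has 0 nodes { }, right has 1 {32}.

35, 14, 29, 34, 10, 26, 18, 13, 27, 3, 32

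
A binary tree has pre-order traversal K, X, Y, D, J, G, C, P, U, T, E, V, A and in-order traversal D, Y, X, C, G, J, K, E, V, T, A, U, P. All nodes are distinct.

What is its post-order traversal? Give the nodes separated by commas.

D, Y, C, G, J, X, V, E, A, T, U, P, K

The first element of pre-order is the root; it splits in-order into left and right subtrees.
Root K: left subtree has 6 nodes {D, Y, X, C, G, J}, right has 6 {E, V, T, A, U, P}.
  Root X: left subtree has 2 nodes {D, Y}, right has 3 {C, G, J}.
    Root Y: left subtree has 1 node {D}, right has 0 { }.
    Root J: left subtree has 2 nodes {C, G}, right has 0 { }.
      Root G: left subtree has 1 node {C}, right has 0 { }.
  Root P: left subtree has 5 nodes {E, V, T, A, U}, right has 0 { }.
    Root U: left subtree has 4 nodes {E, V, T, A}, right has 0 { }.
      Root T: left subtree has 2 nodes {E, V}, right has 1 {A}.
        Root E: left subtree has 0 nodes { }, right has 1 {V}.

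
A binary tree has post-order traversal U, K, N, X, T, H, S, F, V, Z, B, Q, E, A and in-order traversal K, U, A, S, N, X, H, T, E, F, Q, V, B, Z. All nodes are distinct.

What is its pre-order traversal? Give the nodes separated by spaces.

The last element of post-order is the root; it splits in-order into left and right subtrees.
Root A: left subtree has 2 nodes {K, U}, right has 11 {S, N, X, H, T, E, F, Q, V, B, Z}.
  Root K: left subtree has 0 nodes { }, right has 1 {U}.
  Root E: left subtree has 5 nodes {S, N, X, H, T}, right has 5 {F, Q, V, B, Z}.
    Root S: left subtree has 0 nodes { }, right has 4 {N, X, H, T}.
      Root H: left subtree has 2 nodes {N, X}, right has 1 {T}.
        Root X: left subtree has 1 node {N}, right has 0 { }.
    Root Q: left subtree has 1 node {F}, right has 3 {V, B, Z}.
      Root B: left subtree has 1 node {V}, right has 1 {Z}.

A K U E S H X N T Q F B V Z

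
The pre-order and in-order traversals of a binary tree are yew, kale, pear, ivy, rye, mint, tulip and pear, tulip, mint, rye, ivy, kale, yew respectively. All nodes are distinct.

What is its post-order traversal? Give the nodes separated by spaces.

tulip mint rye ivy pear kale yew

The first element of pre-order is the root; it splits in-order into left and right subtrees.
Root yew: left subtree has 6 nodes {pear, tulip, mint, rye, ivy, kale}, right has 0 { }.
  Root kale: left subtree has 5 nodes {pear, tulip, mint, rye, ivy}, right has 0 { }.
    Root pear: left subtree has 0 nodes { }, right has 4 {tulip, mint, rye, ivy}.
      Root ivy: left subtree has 3 nodes {tulip, mint, rye}, right has 0 { }.
        Root rye: left subtree has 2 nodes {tulip, mint}, right has 0 { }.
          Root mint: left subtree has 1 node {tulip}, right has 0 { }.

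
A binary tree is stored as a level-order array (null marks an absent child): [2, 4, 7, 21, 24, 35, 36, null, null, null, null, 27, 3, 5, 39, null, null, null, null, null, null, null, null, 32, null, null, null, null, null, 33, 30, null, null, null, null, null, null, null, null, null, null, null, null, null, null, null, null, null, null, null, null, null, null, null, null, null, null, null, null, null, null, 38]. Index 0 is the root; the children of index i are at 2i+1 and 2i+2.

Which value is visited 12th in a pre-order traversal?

Pre-order visits the node, then its left subtree, then its right subtree.
Visit 2.
At 2: go left to 4.
  Visit 4.
  At 4: go left to 21.
    21 is a leaf — visit 21.
  At 4: go right to 24.
    24 is a leaf — visit 24.
At 2: go right to 7.
  Visit 7.
  At 7: go left to 35.
    Visit 35.
    At 35: go left to 27.
      Visit 27.
      At 27: go left to 32.
        32 is a leaf — visit 32.
      At 27: no right child.
    At 35: go right to 3.
      3 is a leaf — visit 3.
  At 7: go right to 36.
    Visit 36.
    At 36: go left to 5.
      5 is a leaf — visit 5.
    At 36: go right to 39.
      Visit 39.
      At 39: go left to 33.
        33 is a leaf — visit 33.
      At 39: go right to 30.
        Visit 30.
        At 30: go left to 38.
          38 is a leaf — visit 38.
        At 30: no right child.
Full pre-order sequence: 2, 4, 21, 24, 7, 35, 27, 32, 3, 36, 5, 39, 33, 30, 38.

39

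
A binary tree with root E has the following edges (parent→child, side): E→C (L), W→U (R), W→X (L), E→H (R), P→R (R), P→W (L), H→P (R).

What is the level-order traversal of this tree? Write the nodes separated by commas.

Level-order visits nodes level by level from the root, left to right within each level.
Level 0: E
Level 1: C, H
Level 2: P
Level 3: W, R
Level 4: X, U

E, C, H, P, W, R, X, U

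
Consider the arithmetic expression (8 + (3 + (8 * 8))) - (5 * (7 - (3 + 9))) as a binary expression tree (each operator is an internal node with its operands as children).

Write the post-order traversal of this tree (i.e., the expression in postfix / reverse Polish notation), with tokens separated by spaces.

8 3 8 8 * + + 5 7 3 9 + - * -

Post-order on an expression tree gives postfix notation: for each operator, emit left operand, right operand, then the operator.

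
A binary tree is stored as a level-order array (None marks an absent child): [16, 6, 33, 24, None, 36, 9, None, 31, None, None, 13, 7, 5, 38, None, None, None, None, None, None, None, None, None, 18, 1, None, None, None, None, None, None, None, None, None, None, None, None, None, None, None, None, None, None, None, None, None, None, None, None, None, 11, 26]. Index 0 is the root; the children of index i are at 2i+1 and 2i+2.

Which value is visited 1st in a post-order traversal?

Post-order visits the left subtree, then the right subtree, then the node.
At 16: go left to 6.
  At 6: go left to 24.
    At 24: no left child.
    At 24: go right to 31.
      31 is a leaf — visit 31.
    Visit 24.
  At 6: no right child.
  Visit 6.
At 16: go right to 33.
  At 33: go left to 36.
    At 36: go left to 13.
      At 13: no left child.
      At 13: go right to 18.
        18 is a leaf — visit 18.
      Visit 13.
    At 36: go right to 7.
      At 7: go left to 1.
        At 1: go left to 11.
          11 is a leaf — visit 11.
        At 1: go right to 26.
          26 is a leaf — visit 26.
        Visit 1.
      At 7: no right child.
      Visit 7.
    Visit 36.
  At 33: go right to 9.
    At 9: go left to 5.
      5 is a leaf — visit 5.
    At 9: go right to 38.
      38 is a leaf — visit 38.
    Visit 9.
  Visit 33.
Visit 16.
Full post-order sequence: 31, 24, 6, 18, 13, 11, 26, 1, 7, 36, 5, 38, 9, 33, 16.

31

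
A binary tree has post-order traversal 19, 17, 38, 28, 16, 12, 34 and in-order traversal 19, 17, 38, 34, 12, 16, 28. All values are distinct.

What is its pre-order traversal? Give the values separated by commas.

34, 38, 17, 19, 12, 16, 28

The last element of post-order is the root; it splits in-order into left and right subtrees.
Root 34: left subtree has 3 nodes {19, 17, 38}, right has 3 {12, 16, 28}.
  Root 38: left subtree has 2 nodes {19, 17}, right has 0 { }.
    Root 17: left subtree has 1 node {19}, right has 0 { }.
  Root 12: left subtree has 0 nodes { }, right has 2 {16, 28}.
    Root 16: left subtree has 0 nodes { }, right has 1 {28}.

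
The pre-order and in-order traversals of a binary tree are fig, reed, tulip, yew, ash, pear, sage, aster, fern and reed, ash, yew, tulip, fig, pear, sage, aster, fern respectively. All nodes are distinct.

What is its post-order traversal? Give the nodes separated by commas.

The first element of pre-order is the root; it splits in-order into left and right subtrees.
Root fig: left subtree has 4 nodes {reed, ash, yew, tulip}, right has 4 {pear, sage, aster, fern}.
  Root reed: left subtree has 0 nodes { }, right has 3 {ash, yew, tulip}.
    Root tulip: left subtree has 2 nodes {ash, yew}, right has 0 { }.
      Root yew: left subtree has 1 node {ash}, right has 0 { }.
  Root pear: left subtree has 0 nodes { }, right has 3 {sage, aster, fern}.
    Root sage: left subtree has 0 nodes { }, right has 2 {aster, fern}.
      Root aster: left subtree has 0 nodes { }, right has 1 {fern}.

ash, yew, tulip, reed, fern, aster, sage, pear, fig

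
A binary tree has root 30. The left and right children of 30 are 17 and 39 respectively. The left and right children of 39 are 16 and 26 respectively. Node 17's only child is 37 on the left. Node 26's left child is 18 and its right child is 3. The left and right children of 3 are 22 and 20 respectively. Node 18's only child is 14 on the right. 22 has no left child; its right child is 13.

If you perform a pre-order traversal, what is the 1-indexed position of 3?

Pre-order visits the node, then its left subtree, then its right subtree.
Visit 30.
At 30: go left to 17.
  Visit 17.
  At 17: go left to 37.
    37 is a leaf — visit 37.
  At 17: no right child.
At 30: go right to 39.
  Visit 39.
  At 39: go left to 16.
    16 is a leaf — visit 16.
  At 39: go right to 26.
    Visit 26.
    At 26: go left to 18.
      Visit 18.
      At 18: no left child.
      At 18: go right to 14.
        14 is a leaf — visit 14.
    At 26: go right to 3.
      Visit 3.
      At 3: go left to 22.
        Visit 22.
        At 22: no left child.
        At 22: go right to 13.
          13 is a leaf — visit 13.
      At 3: go right to 20.
        20 is a leaf — visit 20.
Full pre-order sequence: 30, 17, 37, 39, 16, 26, 18, 14, 3, 22, 13, 20.

9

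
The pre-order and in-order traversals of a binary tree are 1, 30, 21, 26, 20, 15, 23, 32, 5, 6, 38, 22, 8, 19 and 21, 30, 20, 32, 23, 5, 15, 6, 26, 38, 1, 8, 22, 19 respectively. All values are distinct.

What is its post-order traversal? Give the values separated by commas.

21, 32, 5, 23, 6, 15, 20, 38, 26, 30, 8, 19, 22, 1

The first element of pre-order is the root; it splits in-order into left and right subtrees.
Root 1: left subtree has 10 nodes {21, 30, 20, 32, 23, 5, 15, 6, 26, 38}, right has 3 {8, 22, 19}.
  Root 30: left subtree has 1 node {21}, right has 8 {20, 32, 23, 5, 15, 6, 26, 38}.
    Root 26: left subtree has 6 nodes {20, 32, 23, 5, 15, 6}, right has 1 {38}.
      Root 20: left subtree has 0 nodes { }, right has 5 {32, 23, 5, 15, 6}.
        Root 15: left subtree has 3 nodes {32, 23, 5}, right has 1 {6}.
          Root 23: left subtree has 1 node {32}, right has 1 {5}.
  Root 22: left subtree has 1 node {8}, right has 1 {19}.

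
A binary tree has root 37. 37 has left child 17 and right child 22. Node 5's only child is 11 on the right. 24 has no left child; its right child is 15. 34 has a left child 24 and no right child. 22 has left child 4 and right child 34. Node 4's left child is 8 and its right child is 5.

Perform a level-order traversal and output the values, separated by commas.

Level-order visits nodes level by level from the root, left to right within each level.
Level 0: 37
Level 1: 17, 22
Level 2: 4, 34
Level 3: 8, 5, 24
Level 4: 11, 15

37, 17, 22, 4, 34, 8, 5, 24, 11, 15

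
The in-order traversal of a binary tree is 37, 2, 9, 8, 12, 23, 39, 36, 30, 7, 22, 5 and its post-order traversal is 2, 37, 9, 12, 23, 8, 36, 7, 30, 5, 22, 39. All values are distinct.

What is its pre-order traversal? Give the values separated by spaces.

39 8 9 37 2 23 12 22 30 36 7 5

The last element of post-order is the root; it splits in-order into left and right subtrees.
Root 39: left subtree has 6 nodes {37, 2, 9, 8, 12, 23}, right has 5 {36, 30, 7, 22, 5}.
  Root 8: left subtree has 3 nodes {37, 2, 9}, right has 2 {12, 23}.
    Root 9: left subtree has 2 nodes {37, 2}, right has 0 { }.
      Root 37: left subtree has 0 nodes { }, right has 1 {2}.
    Root 23: left subtree has 1 node {12}, right has 0 { }.
  Root 22: left subtree has 3 nodes {36, 30, 7}, right has 1 {5}.
    Root 30: left subtree has 1 node {36}, right has 1 {7}.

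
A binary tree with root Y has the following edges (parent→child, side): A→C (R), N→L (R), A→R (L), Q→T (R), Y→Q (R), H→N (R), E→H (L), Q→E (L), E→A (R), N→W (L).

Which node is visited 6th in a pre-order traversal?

Pre-order visits the node, then its left subtree, then its right subtree.
Visit Y.
At Y: no left child.
At Y: go right to Q.
  Visit Q.
  At Q: go left to E.
    Visit E.
    At E: go left to H.
      Visit H.
      At H: no left child.
      At H: go right to N.
        Visit N.
        At N: go left to W.
          W is a leaf — visit W.
        At N: go right to L.
          L is a leaf — visit L.
    At E: go right to A.
      Visit A.
      At A: go left to R.
        R is a leaf — visit R.
      At A: go right to C.
        C is a leaf — visit C.
  At Q: go right to T.
    T is a leaf — visit T.
Full pre-order sequence: Y, Q, E, H, N, W, L, A, R, C, T.

W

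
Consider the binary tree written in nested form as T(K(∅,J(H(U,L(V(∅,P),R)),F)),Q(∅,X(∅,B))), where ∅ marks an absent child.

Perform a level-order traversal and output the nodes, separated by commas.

Level-order visits nodes level by level from the root, left to right within each level.
Level 0: T
Level 1: K, Q
Level 2: J, X
Level 3: H, F, B
Level 4: U, L
Level 5: V, R
Level 6: P

T, K, Q, J, X, H, F, B, U, L, V, R, P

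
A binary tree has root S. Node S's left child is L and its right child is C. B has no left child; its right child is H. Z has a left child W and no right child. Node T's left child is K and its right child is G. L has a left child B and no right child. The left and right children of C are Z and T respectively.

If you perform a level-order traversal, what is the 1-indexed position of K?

Level-order visits nodes level by level from the root, left to right within each level.
Level 0: S
Level 1: L, C
Level 2: B, Z, T
Level 3: H, W, K, G
Full level-order sequence: S, L, C, B, Z, T, H, W, K, G.

9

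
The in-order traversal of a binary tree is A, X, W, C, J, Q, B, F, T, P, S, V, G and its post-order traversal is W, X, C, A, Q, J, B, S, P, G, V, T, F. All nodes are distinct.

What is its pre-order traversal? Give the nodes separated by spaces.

F B J A C X W Q T V P S G

The last element of post-order is the root; it splits in-order into left and right subtrees.
Root F: left subtree has 7 nodes {A, X, W, C, J, Q, B}, right has 5 {T, P, S, V, G}.
  Root B: left subtree has 6 nodes {A, X, W, C, J, Q}, right has 0 { }.
    Root J: left subtree has 4 nodes {A, X, W, C}, right has 1 {Q}.
      Root A: left subtree has 0 nodes { }, right has 3 {X, W, C}.
        Root C: left subtree has 2 nodes {X, W}, right has 0 { }.
          Root X: left subtree has 0 nodes { }, right has 1 {W}.
  Root T: left subtree has 0 nodes { }, right has 4 {P, S, V, G}.
    Root V: left subtree has 2 nodes {P, S}, right has 1 {G}.
      Root P: left subtree has 0 nodes { }, right has 1 {S}.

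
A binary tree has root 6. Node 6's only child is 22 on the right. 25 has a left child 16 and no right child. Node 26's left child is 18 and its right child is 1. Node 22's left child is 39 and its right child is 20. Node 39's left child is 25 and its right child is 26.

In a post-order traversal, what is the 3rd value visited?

18

Post-order visits the left subtree, then the right subtree, then the node.
At 6: no left child.
At 6: go right to 22.
  At 22: go left to 39.
    At 39: go left to 25.
      At 25: go left to 16.
        16 is a leaf — visit 16.
      At 25: no right child.
      Visit 25.
    At 39: go right to 26.
      At 26: go left to 18.
        18 is a leaf — visit 18.
      At 26: go right to 1.
        1 is a leaf — visit 1.
      Visit 26.
    Visit 39.
  At 22: go right to 20.
    20 is a leaf — visit 20.
  Visit 22.
Visit 6.
Full post-order sequence: 16, 25, 18, 1, 26, 39, 20, 22, 6.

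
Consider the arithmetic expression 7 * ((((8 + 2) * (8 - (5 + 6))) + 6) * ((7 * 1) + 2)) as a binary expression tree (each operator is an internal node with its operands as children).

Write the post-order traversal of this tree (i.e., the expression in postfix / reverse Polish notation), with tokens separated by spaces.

Post-order on an expression tree gives postfix notation: for each operator, emit left operand, right operand, then the operator.

7 8 2 + 8 5 6 + - * 6 + 7 1 * 2 + * *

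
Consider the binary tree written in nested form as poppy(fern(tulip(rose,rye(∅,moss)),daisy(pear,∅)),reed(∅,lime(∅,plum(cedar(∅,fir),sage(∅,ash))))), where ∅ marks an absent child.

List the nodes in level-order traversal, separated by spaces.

poppy fern reed tulip daisy lime rose rye pear plum moss cedar sage fir ash

Level-order visits nodes level by level from the root, left to right within each level.
Level 0: poppy
Level 1: fern, reed
Level 2: tulip, daisy, lime
Level 3: rose, rye, pear, plum
Level 4: moss, cedar, sage
Level 5: fir, ash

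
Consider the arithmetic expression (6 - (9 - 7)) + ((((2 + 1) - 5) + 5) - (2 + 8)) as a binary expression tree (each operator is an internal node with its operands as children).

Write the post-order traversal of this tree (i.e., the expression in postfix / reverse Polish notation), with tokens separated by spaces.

Post-order on an expression tree gives postfix notation: for each operator, emit left operand, right operand, then the operator.

6 9 7 - - 2 1 + 5 - 5 + 2 8 + - +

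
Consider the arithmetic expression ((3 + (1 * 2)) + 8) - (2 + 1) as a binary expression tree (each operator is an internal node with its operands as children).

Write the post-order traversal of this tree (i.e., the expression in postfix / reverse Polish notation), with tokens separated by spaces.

3 1 2 * + 8 + 2 1 + -

Post-order on an expression tree gives postfix notation: for each operator, emit left operand, right operand, then the operator.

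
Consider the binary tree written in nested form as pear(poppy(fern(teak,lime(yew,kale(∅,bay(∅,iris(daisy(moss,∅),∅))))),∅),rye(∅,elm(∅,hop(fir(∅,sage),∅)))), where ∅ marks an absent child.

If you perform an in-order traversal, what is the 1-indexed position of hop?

In-order visits the left subtree, then the node, then the right subtree.
At pear: go left to poppy.
  At poppy: go left to fern.
    At fern: go left to teak.
      teak is a leaf — visit teak.
    Visit fern.
    At fern: go right to lime.
      At lime: go left to yew.
        yew is a leaf — visit yew.
      Visit lime.
      At lime: go right to kale.
        At kale: no left child.
        Visit kale.
        At kale: go right to bay.
          At bay: no left child.
          Visit bay.
          At bay: go right to iris.
            At iris: go left to daisy.
              At daisy: go left to moss.
                moss is a leaf — visit moss.
              Visit daisy.
              At daisy: no right child.
            Visit iris.
            At iris: no right child.
  Visit poppy.
  At poppy: no right child.
Visit pear.
At pear: go right to rye.
  At rye: no left child.
  Visit rye.
  At rye: go right to elm.
    At elm: no left child.
    Visit elm.
    At elm: go right to hop.
      At hop: go left to fir.
        At fir: no left child.
        Visit fir.
        At fir: go right to sage.
          sage is a leaf — visit sage.
      Visit hop.
      At hop: no right child.
Full in-order sequence: teak, fern, yew, lime, kale, bay, moss, daisy, iris, poppy, pear, rye, elm, fir, sage, hop.

16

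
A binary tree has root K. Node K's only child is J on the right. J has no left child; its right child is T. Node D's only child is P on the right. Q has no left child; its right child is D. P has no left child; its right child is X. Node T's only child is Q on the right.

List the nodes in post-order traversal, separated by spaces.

X P D Q T J K

Post-order visits the left subtree, then the right subtree, then the node.
At K: no left child.
At K: go right to J.
  At J: no left child.
  At J: go right to T.
    At T: no left child.
    At T: go right to Q.
      At Q: no left child.
      At Q: go right to D.
        At D: no left child.
        At D: go right to P.
          At P: no left child.
          At P: go right to X.
            X is a leaf — visit X.
          Visit P.
        Visit D.
      Visit Q.
    Visit T.
  Visit J.
Visit K.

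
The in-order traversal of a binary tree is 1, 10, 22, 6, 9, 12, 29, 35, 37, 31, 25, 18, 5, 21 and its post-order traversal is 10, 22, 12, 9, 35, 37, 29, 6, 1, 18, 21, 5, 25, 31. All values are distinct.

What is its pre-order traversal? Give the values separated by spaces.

31 1 6 22 10 29 9 12 37 35 25 5 18 21

The last element of post-order is the root; it splits in-order into left and right subtrees.
Root 31: left subtree has 9 nodes {1, 10, 22, 6, 9, 12, 29, 35, 37}, right has 4 {25, 18, 5, 21}.
  Root 1: left subtree has 0 nodes { }, right has 8 {10, 22, 6, 9, 12, 29, 35, 37}.
    Root 6: left subtree has 2 nodes {10, 22}, right has 5 {9, 12, 29, 35, 37}.
      Root 22: left subtree has 1 node {10}, right has 0 { }.
      Root 29: left subtree has 2 nodes {9, 12}, right has 2 {35, 37}.
        Root 9: left subtree has 0 nodes { }, right has 1 {12}.
        Root 37: left subtree has 1 node {35}, right has 0 { }.
  Root 25: left subtree has 0 nodes { }, right has 3 {18, 5, 21}.
    Root 5: left subtree has 1 node {18}, right has 1 {21}.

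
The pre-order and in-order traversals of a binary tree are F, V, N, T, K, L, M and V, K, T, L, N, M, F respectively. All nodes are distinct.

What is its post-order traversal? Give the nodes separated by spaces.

K L T M N V F

The first element of pre-order is the root; it splits in-order into left and right subtrees.
Root F: left subtree has 6 nodes {V, K, T, L, N, M}, right has 0 { }.
  Root V: left subtree has 0 nodes { }, right has 5 {K, T, L, N, M}.
    Root N: left subtree has 3 nodes {K, T, L}, right has 1 {M}.
      Root T: left subtree has 1 node {K}, right has 1 {L}.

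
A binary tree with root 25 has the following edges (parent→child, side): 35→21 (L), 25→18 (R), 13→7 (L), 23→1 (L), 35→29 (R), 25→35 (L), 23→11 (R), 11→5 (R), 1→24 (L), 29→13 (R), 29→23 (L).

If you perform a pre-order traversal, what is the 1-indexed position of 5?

Pre-order visits the node, then its left subtree, then its right subtree.
Visit 25.
At 25: go left to 35.
  Visit 35.
  At 35: go left to 21.
    21 is a leaf — visit 21.
  At 35: go right to 29.
    Visit 29.
    At 29: go left to 23.
      Visit 23.
      At 23: go left to 1.
        Visit 1.
        At 1: go left to 24.
          24 is a leaf — visit 24.
        At 1: no right child.
      At 23: go right to 11.
        Visit 11.
        At 11: no left child.
        At 11: go right to 5.
          5 is a leaf — visit 5.
    At 29: go right to 13.
      Visit 13.
      At 13: go left to 7.
        7 is a leaf — visit 7.
      At 13: no right child.
At 25: go right to 18.
  18 is a leaf — visit 18.
Full pre-order sequence: 25, 35, 21, 29, 23, 1, 24, 11, 5, 13, 7, 18.

9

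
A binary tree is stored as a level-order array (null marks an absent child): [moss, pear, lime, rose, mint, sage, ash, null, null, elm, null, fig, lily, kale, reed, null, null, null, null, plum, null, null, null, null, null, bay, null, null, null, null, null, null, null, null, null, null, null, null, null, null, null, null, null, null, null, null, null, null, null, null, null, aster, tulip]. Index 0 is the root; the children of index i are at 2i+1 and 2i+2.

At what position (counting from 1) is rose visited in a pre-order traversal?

3

Pre-order visits the node, then its left subtree, then its right subtree.
Visit moss.
At moss: go left to pear.
  Visit pear.
  At pear: go left to rose.
    rose is a leaf — visit rose.
  At pear: go right to mint.
    Visit mint.
    At mint: go left to elm.
      Visit elm.
      At elm: go left to plum.
        plum is a leaf — visit plum.
      At elm: no right child.
    At mint: no right child.
At moss: go right to lime.
  Visit lime.
  At lime: go left to sage.
    Visit sage.
    At sage: go left to fig.
      fig is a leaf — visit fig.
    At sage: go right to lily.
      Visit lily.
      At lily: go left to bay.
        Visit bay.
        At bay: go left to aster.
          aster is a leaf — visit aster.
        At bay: go right to tulip.
          tulip is a leaf — visit tulip.
      At lily: no right child.
  At lime: go right to ash.
    Visit ash.
    At ash: go left to kale.
      kale is a leaf — visit kale.
    At ash: go right to reed.
      reed is a leaf — visit reed.
Full pre-order sequence: moss, pear, rose, mint, elm, plum, lime, sage, fig, lily, bay, aster, tulip, ash, kale, reed.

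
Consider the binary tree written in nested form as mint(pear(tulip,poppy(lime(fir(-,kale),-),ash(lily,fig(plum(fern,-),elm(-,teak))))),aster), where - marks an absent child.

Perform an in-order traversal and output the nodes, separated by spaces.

In-order visits the left subtree, then the node, then the right subtree.
At mint: go left to pear.
  At pear: go left to tulip.
    tulip is a leaf — visit tulip.
  Visit pear.
  At pear: go right to poppy.
    At poppy: go left to lime.
      At lime: go left to fir.
        At fir: no left child.
        Visit fir.
        At fir: go right to kale.
          kale is a leaf — visit kale.
      Visit lime.
      At lime: no right child.
    Visit poppy.
    At poppy: go right to ash.
      At ash: go left to lily.
        lily is a leaf — visit lily.
      Visit ash.
      At ash: go right to fig.
        At fig: go left to plum.
          At plum: go left to fern.
            fern is a leaf — visit fern.
          Visit plum.
          At plum: no right child.
        Visit fig.
        At fig: go right to elm.
          At elm: no left child.
          Visit elm.
          At elm: go right to teak.
            teak is a leaf — visit teak.
Visit mint.
At mint: go right to aster.
  aster is a leaf — visit aster.

tulip pear fir kale lime poppy lily ash fern plum fig elm teak mint aster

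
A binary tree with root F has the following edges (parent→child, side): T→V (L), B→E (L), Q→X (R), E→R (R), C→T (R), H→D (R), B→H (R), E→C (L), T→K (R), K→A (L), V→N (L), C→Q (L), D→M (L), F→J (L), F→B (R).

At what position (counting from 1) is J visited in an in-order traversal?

1

In-order visits the left subtree, then the node, then the right subtree.
At F: go left to J.
  J is a leaf — visit J.
Visit F.
At F: go right to B.
  At B: go left to E.
    At E: go left to C.
      At C: go left to Q.
        At Q: no left child.
        Visit Q.
        At Q: go right to X.
          X is a leaf — visit X.
      Visit C.
      At C: go right to T.
        At T: go left to V.
          At V: go left to N.
            N is a leaf — visit N.
          Visit V.
          At V: no right child.
        Visit T.
        At T: go right to K.
          At K: go left to A.
            A is a leaf — visit A.
          Visit K.
          At K: no right child.
    Visit E.
    At E: go right to R.
      R is a leaf — visit R.
  Visit B.
  At B: go right to H.
    At H: no left child.
    Visit H.
    At H: go right to D.
      At D: go left to M.
        M is a leaf — visit M.
      Visit D.
      At D: no right child.
Full in-order sequence: J, F, Q, X, C, N, V, T, A, K, E, R, B, H, M, D.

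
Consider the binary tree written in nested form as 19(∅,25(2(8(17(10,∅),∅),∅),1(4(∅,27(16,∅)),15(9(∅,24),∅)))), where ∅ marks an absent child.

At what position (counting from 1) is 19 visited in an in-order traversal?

1

In-order visits the left subtree, then the node, then the right subtree.
At 19: no left child.
Visit 19.
At 19: go right to 25.
  At 25: go left to 2.
    At 2: go left to 8.
      At 8: go left to 17.
        At 17: go left to 10.
          10 is a leaf — visit 10.
        Visit 17.
        At 17: no right child.
      Visit 8.
      At 8: no right child.
    Visit 2.
    At 2: no right child.
  Visit 25.
  At 25: go right to 1.
    At 1: go left to 4.
      At 4: no left child.
      Visit 4.
      At 4: go right to 27.
        At 27: go left to 16.
          16 is a leaf — visit 16.
        Visit 27.
        At 27: no right child.
    Visit 1.
    At 1: go right to 15.
      At 15: go left to 9.
        At 9: no left child.
        Visit 9.
        At 9: go right to 24.
          24 is a leaf — visit 24.
      Visit 15.
      At 15: no right child.
Full in-order sequence: 19, 10, 17, 8, 2, 25, 4, 16, 27, 1, 9, 24, 15.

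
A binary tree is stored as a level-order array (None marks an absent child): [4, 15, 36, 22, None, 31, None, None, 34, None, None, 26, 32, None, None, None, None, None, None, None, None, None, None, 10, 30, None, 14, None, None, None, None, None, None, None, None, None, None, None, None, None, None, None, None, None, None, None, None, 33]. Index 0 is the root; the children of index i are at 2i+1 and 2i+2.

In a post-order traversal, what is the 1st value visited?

Post-order visits the left subtree, then the right subtree, then the node.
At 4: go left to 15.
  At 15: go left to 22.
    At 22: no left child.
    At 22: go right to 34.
      34 is a leaf — visit 34.
    Visit 22.
  At 15: no right child.
  Visit 15.
At 4: go right to 36.
  At 36: go left to 31.
    At 31: go left to 26.
      At 26: go left to 10.
        At 10: go left to 33.
          33 is a leaf — visit 33.
        At 10: no right child.
        Visit 10.
      At 26: go right to 30.
        30 is a leaf — visit 30.
      Visit 26.
    At 31: go right to 32.
      At 32: no left child.
      At 32: go right to 14.
        14 is a leaf — visit 14.
      Visit 32.
    Visit 31.
  At 36: no right child.
  Visit 36.
Visit 4.
Full post-order sequence: 34, 22, 15, 33, 10, 30, 26, 14, 32, 31, 36, 4.

34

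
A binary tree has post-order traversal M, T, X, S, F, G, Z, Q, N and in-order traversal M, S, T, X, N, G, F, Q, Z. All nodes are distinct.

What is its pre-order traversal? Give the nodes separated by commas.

The last element of post-order is the root; it splits in-order into left and right subtrees.
Root N: left subtree has 4 nodes {M, S, T, X}, right has 4 {G, F, Q, Z}.
  Root S: left subtree has 1 node {M}, right has 2 {T, X}.
    Root X: left subtree has 1 node {T}, right has 0 { }.
  Root Q: left subtree has 2 nodes {G, F}, right has 1 {Z}.
    Root G: left subtree has 0 nodes { }, right has 1 {F}.

N, S, M, X, T, Q, G, F, Z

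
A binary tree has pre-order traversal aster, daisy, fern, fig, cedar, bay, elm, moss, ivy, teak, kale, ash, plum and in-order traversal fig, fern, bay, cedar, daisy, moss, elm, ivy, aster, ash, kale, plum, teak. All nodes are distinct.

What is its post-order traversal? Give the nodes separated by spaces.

fig bay cedar fern moss ivy elm daisy ash plum kale teak aster

The first element of pre-order is the root; it splits in-order into left and right subtrees.
Root aster: left subtree has 8 nodes {fig, fern, bay, cedar, daisy, moss, elm, ivy}, right has 4 {ash, kale, plum, teak}.
  Root daisy: left subtree has 4 nodes {fig, fern, bay, cedar}, right has 3 {moss, elm, ivy}.
    Root fern: left subtree has 1 node {fig}, right has 2 {bay, cedar}.
      Root cedar: left subtree has 1 node {bay}, right has 0 { }.
    Root elm: left subtree has 1 node {moss}, right has 1 {ivy}.
  Root teak: left subtree has 3 nodes {ash, kale, plum}, right has 0 { }.
    Root kale: left subtree has 1 node {ash}, right has 1 {plum}.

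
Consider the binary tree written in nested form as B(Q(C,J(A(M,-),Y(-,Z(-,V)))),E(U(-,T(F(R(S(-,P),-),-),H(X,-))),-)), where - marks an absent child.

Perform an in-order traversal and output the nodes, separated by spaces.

In-order visits the left subtree, then the node, then the right subtree.
At B: go left to Q.
  At Q: go left to C.
    C is a leaf — visit C.
  Visit Q.
  At Q: go right to J.
    At J: go left to A.
      At A: go left to M.
        M is a leaf — visit M.
      Visit A.
      At A: no right child.
    Visit J.
    At J: go right to Y.
      At Y: no left child.
      Visit Y.
      At Y: go right to Z.
        At Z: no left child.
        Visit Z.
        At Z: go right to V.
          V is a leaf — visit V.
Visit B.
At B: go right to E.
  At E: go left to U.
    At U: no left child.
    Visit U.
    At U: go right to T.
      At T: go left to F.
        At F: go left to R.
          At R: go left to S.
            At S: no left child.
            Visit S.
            At S: go right to P.
              P is a leaf — visit P.
          Visit R.
          At R: no right child.
        Visit F.
        At F: no right child.
      Visit T.
      At T: go right to H.
        At H: go left to X.
          X is a leaf — visit X.
        Visit H.
        At H: no right child.
  Visit E.
  At E: no right child.

C Q M A J Y Z V B U S P R F T X H E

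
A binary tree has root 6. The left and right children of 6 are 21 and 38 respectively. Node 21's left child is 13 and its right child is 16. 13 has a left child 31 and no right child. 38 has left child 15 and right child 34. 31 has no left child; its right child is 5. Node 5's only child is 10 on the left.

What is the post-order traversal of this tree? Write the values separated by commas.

10, 5, 31, 13, 16, 21, 15, 34, 38, 6

Post-order visits the left subtree, then the right subtree, then the node.
At 6: go left to 21.
  At 21: go left to 13.
    At 13: go left to 31.
      At 31: no left child.
      At 31: go right to 5.
        At 5: go left to 10.
          10 is a leaf — visit 10.
        At 5: no right child.
        Visit 5.
      Visit 31.
    At 13: no right child.
    Visit 13.
  At 21: go right to 16.
    16 is a leaf — visit 16.
  Visit 21.
At 6: go right to 38.
  At 38: go left to 15.
    15 is a leaf — visit 15.
  At 38: go right to 34.
    34 is a leaf — visit 34.
  Visit 38.
Visit 6.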